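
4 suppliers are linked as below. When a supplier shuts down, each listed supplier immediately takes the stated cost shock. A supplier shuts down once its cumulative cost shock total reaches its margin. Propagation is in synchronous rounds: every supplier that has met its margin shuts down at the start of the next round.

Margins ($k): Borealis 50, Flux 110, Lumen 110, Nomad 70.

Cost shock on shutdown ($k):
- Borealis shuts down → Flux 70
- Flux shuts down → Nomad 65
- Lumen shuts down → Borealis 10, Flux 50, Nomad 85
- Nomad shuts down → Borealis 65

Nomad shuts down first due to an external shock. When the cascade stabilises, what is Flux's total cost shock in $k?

70

Round 1 — Nomad shuts down (initial).
  Borealis: +65 → 65 ≥ 50
Round 2 — Borealis shuts down.
  Flux: +70 → 70 < 110
No further shutdowns.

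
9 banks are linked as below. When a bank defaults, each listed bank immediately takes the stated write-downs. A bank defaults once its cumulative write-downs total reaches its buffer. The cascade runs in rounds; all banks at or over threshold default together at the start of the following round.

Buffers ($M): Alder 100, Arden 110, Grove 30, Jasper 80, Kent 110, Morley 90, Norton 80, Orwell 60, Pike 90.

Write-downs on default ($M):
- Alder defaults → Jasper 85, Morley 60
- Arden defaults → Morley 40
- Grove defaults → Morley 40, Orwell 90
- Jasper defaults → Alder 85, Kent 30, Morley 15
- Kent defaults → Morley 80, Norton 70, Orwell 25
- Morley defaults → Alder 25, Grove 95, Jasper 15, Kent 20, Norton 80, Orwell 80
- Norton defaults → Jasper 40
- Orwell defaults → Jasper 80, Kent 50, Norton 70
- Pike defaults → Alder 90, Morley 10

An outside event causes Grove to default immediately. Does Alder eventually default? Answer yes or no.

Round 1 — Grove defaults (initial).
  Morley: +40 → 40 < 90
  Orwell: +90 → 90 ≥ 60
Round 2 — Orwell defaults.
  Jasper: +80 → 80 ≥ 80
  Kent: +50 → 50 < 110
  Norton: +70 → 70 < 80
Round 3 — Jasper defaults.
  Alder: +85 → 85 < 100
  Kent: +30 → 80 < 110
  Morley: +15 → 55 < 90
No further defaults.

no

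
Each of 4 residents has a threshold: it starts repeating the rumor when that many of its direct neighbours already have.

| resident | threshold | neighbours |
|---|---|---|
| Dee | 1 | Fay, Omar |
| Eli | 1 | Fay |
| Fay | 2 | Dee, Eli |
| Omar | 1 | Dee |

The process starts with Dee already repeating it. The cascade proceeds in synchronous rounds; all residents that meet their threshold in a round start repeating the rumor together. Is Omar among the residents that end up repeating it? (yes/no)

yes

Round 1 — Dee starts repeating the rumor (initial).
Round 2 — checking thresholds:
  Fay: 1 of 2 neighbours < 2, below threshold.
  Omar: 1 of 1 neighbours ≥ 1, starts repeating the rumor.
Round 3 — no new spreads; cascade stops.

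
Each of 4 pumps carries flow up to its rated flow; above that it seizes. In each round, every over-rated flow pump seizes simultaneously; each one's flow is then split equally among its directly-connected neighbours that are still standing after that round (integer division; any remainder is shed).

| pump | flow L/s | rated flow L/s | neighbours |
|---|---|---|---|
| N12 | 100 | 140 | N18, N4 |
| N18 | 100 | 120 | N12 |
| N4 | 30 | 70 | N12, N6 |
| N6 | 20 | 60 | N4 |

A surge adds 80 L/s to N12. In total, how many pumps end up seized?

Round 1 — N12 at 180 > 140. N12 seizes.
  N12 sheds 180 L/s to N18, N4: 90 each.
    N18: 100+90 = 190 > 120
    N4: 30+90 = 120 > 70
Round 2 — N18, N4 seize.
  N18 sheds 190 L/s: no online neighbours, lost.
  N4 sheds 120 L/s to N6: 120 each.
    N6: 20+120 = 140 > 60
Round 3 — N6 seizes.
  N6 sheds 140 L/s: no online neighbours, lost.
No further seizures.

4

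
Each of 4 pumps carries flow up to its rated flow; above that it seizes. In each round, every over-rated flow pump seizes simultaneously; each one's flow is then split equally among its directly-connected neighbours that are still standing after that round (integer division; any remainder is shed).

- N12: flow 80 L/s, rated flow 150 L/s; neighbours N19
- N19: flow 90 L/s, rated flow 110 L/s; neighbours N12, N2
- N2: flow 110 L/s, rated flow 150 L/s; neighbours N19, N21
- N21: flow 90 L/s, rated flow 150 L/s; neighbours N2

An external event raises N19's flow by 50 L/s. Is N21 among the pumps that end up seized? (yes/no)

Round 1 — N19 at 140 > 110. N19 seizes.
  N19 sheds 140 L/s to N12, N2: 70 each.
    N12: 80+70 = 150 ≤ 150
    N2: 110+70 = 180 > 150
Round 2 — N2 seizes.
  N2 sheds 180 L/s to N21: 180 each.
    N21: 90+180 = 270 > 150
Round 3 — N21 seizes.
  N21 sheds 270 L/s: no online neighbours, lost.
No further seizures.

yes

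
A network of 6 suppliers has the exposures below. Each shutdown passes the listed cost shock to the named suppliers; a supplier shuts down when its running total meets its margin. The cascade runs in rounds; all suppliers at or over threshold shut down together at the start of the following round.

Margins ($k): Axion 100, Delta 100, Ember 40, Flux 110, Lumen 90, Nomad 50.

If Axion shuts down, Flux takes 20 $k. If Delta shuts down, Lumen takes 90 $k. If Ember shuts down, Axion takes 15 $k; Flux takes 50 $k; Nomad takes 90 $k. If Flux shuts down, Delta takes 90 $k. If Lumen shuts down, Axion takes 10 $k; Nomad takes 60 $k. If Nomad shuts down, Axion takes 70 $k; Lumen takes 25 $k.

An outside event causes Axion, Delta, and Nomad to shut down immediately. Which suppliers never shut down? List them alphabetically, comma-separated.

Round 1 — Axion, Delta, Nomad shut down (initial).
  Flux: +20 → 20 < 110
  Lumen: +90+25 → 115 ≥ 90
Round 2 — Lumen shuts down.
No further shutdowns.

Ember, Flux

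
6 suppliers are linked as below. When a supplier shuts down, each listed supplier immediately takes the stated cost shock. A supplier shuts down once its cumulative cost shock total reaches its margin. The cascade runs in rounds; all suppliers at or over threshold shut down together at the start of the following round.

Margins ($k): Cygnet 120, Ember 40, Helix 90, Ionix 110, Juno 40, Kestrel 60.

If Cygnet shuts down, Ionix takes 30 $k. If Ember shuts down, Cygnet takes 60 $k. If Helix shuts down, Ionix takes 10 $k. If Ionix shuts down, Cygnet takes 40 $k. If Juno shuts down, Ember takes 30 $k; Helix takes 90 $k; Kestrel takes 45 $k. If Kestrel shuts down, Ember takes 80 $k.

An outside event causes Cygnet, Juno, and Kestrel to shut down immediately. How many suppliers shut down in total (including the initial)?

5

Round 1 — Cygnet, Juno, Kestrel shut down (initial).
  Ember: +30+80 → 110 ≥ 40
  Helix: +90 → 90 ≥ 90
  Ionix: +30 → 30 < 110
Round 2 — Ember, Helix shut down.
  Ionix: +10 → 40 < 110
No further shutdowns.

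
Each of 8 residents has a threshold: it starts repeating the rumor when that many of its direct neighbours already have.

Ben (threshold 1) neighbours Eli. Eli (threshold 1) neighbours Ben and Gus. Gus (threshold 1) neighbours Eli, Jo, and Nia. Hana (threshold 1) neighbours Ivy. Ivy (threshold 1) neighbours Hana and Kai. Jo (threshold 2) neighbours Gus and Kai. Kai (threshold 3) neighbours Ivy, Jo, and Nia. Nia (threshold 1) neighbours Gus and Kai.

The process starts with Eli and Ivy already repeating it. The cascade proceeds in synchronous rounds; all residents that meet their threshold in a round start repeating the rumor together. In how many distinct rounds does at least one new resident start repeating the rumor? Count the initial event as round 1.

3

Round 1 — Eli, Ivy start repeating the rumor (initial).
Round 2 — checking thresholds:
  Ben: 1 of 1 neighbours ≥ 1, starts repeating the rumor.
  Gus: 1 of 3 neighbours ≥ 1, starts repeating the rumor.
  Hana: 1 of 1 neighbours ≥ 1, starts repeating the rumor.
  Kai: 1 of 3 neighbours < 3, holds.
Round 3 — checking thresholds:
  Jo: 1 of 2 neighbours < 2, holds.
  Kai: 1 of 3 neighbours < 3, holds.
  Nia: 1 of 2 neighbours ≥ 1, starts repeating the rumor.
Round 4 — no new spreads; cascade stops.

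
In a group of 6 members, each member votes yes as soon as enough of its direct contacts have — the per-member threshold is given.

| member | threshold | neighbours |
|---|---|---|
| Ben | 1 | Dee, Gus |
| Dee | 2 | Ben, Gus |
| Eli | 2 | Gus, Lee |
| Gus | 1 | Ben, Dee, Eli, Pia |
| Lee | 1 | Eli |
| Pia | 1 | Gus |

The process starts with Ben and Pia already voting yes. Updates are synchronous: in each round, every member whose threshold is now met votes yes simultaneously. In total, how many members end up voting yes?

4

Round 1 — Ben, Pia vote yes (initial).
Round 2 — checking thresholds:
  Dee: 1 of 2 neighbours < 2, holds.
  Gus: 2 of 4 neighbours ≥ 1, votes yes.
Round 3 — checking thresholds:
  Dee: 2 of 2 neighbours ≥ 2, votes yes.
  Eli: 1 of 2 neighbours < 2, holds.
Round 4 — no new yes votes; cascade stops.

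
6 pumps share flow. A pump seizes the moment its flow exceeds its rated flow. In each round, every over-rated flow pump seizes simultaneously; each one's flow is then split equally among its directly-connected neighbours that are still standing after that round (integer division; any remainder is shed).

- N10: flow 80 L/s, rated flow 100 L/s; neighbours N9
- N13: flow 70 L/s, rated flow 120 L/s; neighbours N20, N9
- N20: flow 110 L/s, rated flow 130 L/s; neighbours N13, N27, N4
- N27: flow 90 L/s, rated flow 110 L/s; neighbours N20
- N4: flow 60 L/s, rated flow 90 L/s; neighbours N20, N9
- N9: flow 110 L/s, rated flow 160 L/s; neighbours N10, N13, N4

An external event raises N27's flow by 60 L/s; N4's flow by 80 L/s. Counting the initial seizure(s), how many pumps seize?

6

Round 1 — N27 at 150 > 110; N4 at 140 > 90. N27, N4 seize.
  N27 sheds 150 L/s to N20: 150 each.
    N20: 110+150 = 260 > 130
  N4 sheds 140 L/s to N20, N9: 70 each.
    N20: 260+70 = 330 > 130
    N9: 110+70 = 180 > 160
Round 2 — N20, N9 seize.
  N20 sheds 330 L/s to N13: 330 each.
    N13: 70+330 = 400 > 120
  N9 sheds 180 L/s to N10, N13: 90 each.
    N10: 80+90 = 170 > 100
    N13: 400+90 = 490 > 120
Round 3 — N10, N13 seize.
  N10 sheds 170 L/s: no online neighbours, lost.
  N13 sheds 490 L/s: no online neighbours, lost.
No further seizures.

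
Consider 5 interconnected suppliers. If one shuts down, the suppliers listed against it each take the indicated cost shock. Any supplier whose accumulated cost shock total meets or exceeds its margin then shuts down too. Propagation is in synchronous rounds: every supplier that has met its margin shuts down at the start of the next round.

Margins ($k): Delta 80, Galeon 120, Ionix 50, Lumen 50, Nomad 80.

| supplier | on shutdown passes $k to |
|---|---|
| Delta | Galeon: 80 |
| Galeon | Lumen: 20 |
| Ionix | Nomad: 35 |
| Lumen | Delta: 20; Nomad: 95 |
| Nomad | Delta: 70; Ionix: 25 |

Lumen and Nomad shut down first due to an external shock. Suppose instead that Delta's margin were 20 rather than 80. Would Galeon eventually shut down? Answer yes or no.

no

With Delta's margin at 20:
Round 1 — Lumen, Nomad shut down (initial).
  Delta: +20+70 → 90 ≥ 20
  Ionix: +25 → 25 < 50
Round 2 — Delta shuts down.
  Galeon: +80 → 80 < 120
No further shutdowns.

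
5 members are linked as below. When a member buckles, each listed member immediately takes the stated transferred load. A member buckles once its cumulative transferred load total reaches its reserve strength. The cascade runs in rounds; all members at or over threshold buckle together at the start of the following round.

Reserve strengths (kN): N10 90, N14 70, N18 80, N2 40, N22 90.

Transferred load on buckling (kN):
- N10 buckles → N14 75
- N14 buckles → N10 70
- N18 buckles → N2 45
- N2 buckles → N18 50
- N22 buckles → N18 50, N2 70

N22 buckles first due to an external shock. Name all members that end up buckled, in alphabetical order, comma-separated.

Round 1 — N22 buckles (initial).
  N18: +50 → 50 < 80
  N2: +70 → 70 ≥ 40
Round 2 — N2 buckles.
  N18: +50 → 100 ≥ 80
Round 3 — N18 buckles.
No further bucklings.

N18, N2, N22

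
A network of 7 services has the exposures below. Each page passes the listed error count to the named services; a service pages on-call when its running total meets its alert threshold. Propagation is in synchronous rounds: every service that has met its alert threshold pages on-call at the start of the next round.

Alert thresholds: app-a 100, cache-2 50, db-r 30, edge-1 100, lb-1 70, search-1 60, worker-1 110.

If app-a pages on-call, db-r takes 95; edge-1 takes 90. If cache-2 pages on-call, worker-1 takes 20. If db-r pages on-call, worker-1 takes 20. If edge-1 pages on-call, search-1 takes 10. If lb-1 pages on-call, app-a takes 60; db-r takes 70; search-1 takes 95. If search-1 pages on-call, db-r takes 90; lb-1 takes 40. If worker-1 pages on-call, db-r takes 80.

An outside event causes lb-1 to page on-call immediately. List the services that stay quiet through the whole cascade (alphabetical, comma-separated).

app-a, cache-2, edge-1, worker-1

Round 1 — lb-1 pages on-call (initial).
  app-a: +60 → 60 < 100
  db-r: +70 → 70 ≥ 30
  search-1: +95 → 95 ≥ 60
Round 2 — db-r, search-1 page on-call.
  worker-1: +20 → 20 < 110
No further pages.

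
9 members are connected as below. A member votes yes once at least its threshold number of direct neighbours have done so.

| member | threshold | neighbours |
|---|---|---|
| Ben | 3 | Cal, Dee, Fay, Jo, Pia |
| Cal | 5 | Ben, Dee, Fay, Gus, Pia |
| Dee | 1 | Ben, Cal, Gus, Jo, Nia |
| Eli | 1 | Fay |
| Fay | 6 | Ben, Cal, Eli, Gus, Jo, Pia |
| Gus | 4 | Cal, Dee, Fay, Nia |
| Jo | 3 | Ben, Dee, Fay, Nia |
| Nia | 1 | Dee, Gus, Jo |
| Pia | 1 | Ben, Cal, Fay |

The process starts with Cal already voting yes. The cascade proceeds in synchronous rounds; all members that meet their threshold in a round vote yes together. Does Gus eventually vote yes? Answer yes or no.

no

Round 1 — Cal votes yes (initial).
Round 2 — checking thresholds:
  Ben: 1 of 5 neighbours < 3, holds.
  Dee: 1 of 5 neighbours ≥ 1, votes yes.
  Fay: 1 of 6 neighbours < 6, holds.
  Gus: 1 of 4 neighbours < 4, holds.
  Pia: 1 of 3 neighbours ≥ 1, votes yes.
Round 3 — checking thresholds:
  Ben: 3 of 5 neighbours ≥ 3, votes yes.
  Fay: 2 of 6 neighbours < 6, holds.
  Gus: 2 of 4 neighbours < 4, holds.
  Jo: 1 of 4 neighbours < 3, holds.
  Nia: 1 of 3 neighbours ≥ 1, votes yes.
Round 4 — checking thresholds:
  Fay: 3 of 6 neighbours < 6, holds.
  Gus: 3 of 4 neighbours < 4, holds.
  Jo: 3 of 4 neighbours ≥ 3, votes yes.
Round 5 — no new yes votes; cascade stops.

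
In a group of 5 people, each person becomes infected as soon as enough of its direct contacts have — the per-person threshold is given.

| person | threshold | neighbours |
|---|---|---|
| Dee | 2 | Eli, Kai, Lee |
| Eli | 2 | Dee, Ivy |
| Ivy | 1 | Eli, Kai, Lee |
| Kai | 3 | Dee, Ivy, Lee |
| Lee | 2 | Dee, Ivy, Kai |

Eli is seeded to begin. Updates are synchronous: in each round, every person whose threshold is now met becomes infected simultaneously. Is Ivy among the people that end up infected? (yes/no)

Round 1 — Eli becomes infected (initial).
Round 2 — checking thresholds:
  Dee: 1 of 3 neighbours < 2, holds.
  Ivy: 1 of 3 neighbours ≥ 1, becomes infected.
Round 3 — no new infections; cascade stops.

yes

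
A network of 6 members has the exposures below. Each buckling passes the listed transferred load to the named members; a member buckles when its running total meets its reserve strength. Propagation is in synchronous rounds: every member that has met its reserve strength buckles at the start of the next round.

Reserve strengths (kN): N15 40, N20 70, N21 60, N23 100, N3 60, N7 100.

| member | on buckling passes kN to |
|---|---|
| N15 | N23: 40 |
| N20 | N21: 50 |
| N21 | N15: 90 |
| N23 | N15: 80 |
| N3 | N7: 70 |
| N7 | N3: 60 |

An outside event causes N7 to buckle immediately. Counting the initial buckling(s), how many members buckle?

2

Round 1 — N7 buckles (initial).
  N3: +60 → 60 ≥ 60
Round 2 — N3 buckles.
No further bucklings.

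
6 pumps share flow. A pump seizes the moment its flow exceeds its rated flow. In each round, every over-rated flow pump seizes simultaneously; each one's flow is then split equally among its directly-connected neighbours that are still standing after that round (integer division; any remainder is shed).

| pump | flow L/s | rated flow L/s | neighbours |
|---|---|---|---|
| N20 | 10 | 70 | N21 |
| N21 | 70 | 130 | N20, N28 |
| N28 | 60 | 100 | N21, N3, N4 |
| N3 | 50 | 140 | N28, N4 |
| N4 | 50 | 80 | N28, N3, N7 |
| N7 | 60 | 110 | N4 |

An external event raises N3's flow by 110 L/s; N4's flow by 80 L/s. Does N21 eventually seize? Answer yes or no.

yes

Round 1 — N3 at 160 > 140; N4 at 130 > 80. N3, N4 seize.
  N3 sheds 160 L/s to N28: 160 each.
    N28: 60+160 = 220 > 100
  N4 sheds 130 L/s to N28, N7: 65 each.
    N28: 220+65 = 285 > 100
    N7: 60+65 = 125 > 110
Round 2 — N28, N7 seize.
  N28 sheds 285 L/s to N21: 285 each.
    N21: 70+285 = 355 > 130
  N7 sheds 125 L/s: no online neighbours, lost.
Round 3 — N21 seizes.
  N21 sheds 355 L/s to N20: 355 each.
    N20: 10+355 = 365 > 70
Round 4 — N20 seizes.
  N20 sheds 365 L/s: no online neighbours, lost.
No further seizures.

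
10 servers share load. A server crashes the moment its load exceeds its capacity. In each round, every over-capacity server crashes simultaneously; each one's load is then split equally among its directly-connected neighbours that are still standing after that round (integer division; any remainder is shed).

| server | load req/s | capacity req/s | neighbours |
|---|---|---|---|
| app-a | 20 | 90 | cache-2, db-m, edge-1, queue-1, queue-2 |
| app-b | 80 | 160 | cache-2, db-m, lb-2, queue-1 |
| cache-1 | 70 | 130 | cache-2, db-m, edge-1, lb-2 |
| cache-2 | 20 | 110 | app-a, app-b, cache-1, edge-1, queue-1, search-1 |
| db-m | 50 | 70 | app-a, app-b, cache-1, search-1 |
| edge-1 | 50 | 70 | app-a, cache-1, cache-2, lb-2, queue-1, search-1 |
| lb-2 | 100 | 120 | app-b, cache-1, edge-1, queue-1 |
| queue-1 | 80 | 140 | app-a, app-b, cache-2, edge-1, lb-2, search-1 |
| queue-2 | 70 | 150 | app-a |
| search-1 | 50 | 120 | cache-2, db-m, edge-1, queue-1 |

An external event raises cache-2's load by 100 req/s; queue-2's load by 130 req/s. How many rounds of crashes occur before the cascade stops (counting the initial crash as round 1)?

Round 1 — cache-2 at 120 > 110; queue-2 at 200 > 150. cache-2, queue-2 crash.
  cache-2 sheds 120 req/s to app-a, app-b, cache-1, edge-1, queue-1, search-1: 20 each.
    app-a: 20+20 = 40 ≤ 90
    app-b: 80+20 = 100 ≤ 160
    cache-1: 70+20 = 90 ≤ 130
    edge-1: 50+20 = 70 ≤ 70
    queue-1: 80+20 = 100 ≤ 140
    search-1: 50+20 = 70 ≤ 120
  queue-2 sheds 200 req/s to app-a: 200 each.
    app-a: 40+200 = 240 > 90
Round 2 — app-a crashes.
  app-a sheds 240 req/s to db-m, edge-1, queue-1: 80 each.
    db-m: 50+80 = 130 > 70
    edge-1: 70+80 = 150 > 70
    queue-1: 100+80 = 180 > 140
Round 3 — db-m, edge-1, queue-1 crash.
  db-m sheds 130 req/s to app-b, cache-1, search-1: 43 each (1 lost).
    app-b: 100+43 = 143 ≤ 160
    cache-1: 90+43 = 133 > 130
    search-1: 70+43 = 113 ≤ 120
  edge-1 sheds 150 req/s to cache-1, lb-2, search-1: 50 each.
    cache-1: 133+50 = 183 > 130
    lb-2: 100+50 = 150 > 120
    search-1: 113+50 = 163 > 120
  queue-1 sheds 180 req/s to app-b, lb-2, search-1: 60 each.
    app-b: 143+60 = 203 > 160
    lb-2: 150+60 = 210 > 120
    search-1: 163+60 = 223 > 120
Round 4 — app-b, cache-1, lb-2, search-1 crash.
  app-b sheds 203 req/s: no online neighbours, lost.
  cache-1 sheds 183 req/s: no online neighbours, lost.
  lb-2 sheds 210 req/s: no online neighbours, lost.
  search-1 sheds 223 req/s: no online neighbours, lost.
No further crashes.

4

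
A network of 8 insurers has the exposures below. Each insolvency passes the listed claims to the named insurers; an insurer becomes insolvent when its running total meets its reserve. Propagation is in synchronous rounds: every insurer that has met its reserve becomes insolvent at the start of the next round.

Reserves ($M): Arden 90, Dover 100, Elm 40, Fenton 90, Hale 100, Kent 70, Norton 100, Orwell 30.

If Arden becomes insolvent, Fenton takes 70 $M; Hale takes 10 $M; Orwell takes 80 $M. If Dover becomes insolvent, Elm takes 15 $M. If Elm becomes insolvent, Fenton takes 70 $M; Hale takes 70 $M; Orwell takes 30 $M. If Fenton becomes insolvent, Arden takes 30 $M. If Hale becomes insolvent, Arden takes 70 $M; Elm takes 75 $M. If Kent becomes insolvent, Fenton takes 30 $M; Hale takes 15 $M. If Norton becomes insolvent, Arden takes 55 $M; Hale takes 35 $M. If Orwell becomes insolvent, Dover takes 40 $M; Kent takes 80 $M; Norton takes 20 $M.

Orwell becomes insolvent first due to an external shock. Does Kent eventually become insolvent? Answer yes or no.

Round 1 — Orwell becomes insolvent (initial).
  Dover: +40 → 40 < 100
  Kent: +80 → 80 ≥ 70
  Norton: +20 → 20 < 100
Round 2 — Kent becomes insolvent.
  Fenton: +30 → 30 < 90
  Hale: +15 → 15 < 100
No further insolvencies.

yes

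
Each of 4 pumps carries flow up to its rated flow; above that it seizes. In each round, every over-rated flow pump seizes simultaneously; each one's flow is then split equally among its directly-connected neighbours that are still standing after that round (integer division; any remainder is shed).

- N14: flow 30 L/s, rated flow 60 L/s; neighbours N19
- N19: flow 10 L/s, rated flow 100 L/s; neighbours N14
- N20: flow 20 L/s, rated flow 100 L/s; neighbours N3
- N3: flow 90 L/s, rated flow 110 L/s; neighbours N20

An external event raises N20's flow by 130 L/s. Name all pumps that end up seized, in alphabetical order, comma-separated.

Round 1 — N20 at 150 > 100. N20 seizes.
  N20 sheds 150 L/s to N3: 150 each.
    N3: 90+150 = 240 > 110
Round 2 — N3 seizes.
  N3 sheds 240 L/s: no online neighbours, lost.
No further seizures.

N20, N3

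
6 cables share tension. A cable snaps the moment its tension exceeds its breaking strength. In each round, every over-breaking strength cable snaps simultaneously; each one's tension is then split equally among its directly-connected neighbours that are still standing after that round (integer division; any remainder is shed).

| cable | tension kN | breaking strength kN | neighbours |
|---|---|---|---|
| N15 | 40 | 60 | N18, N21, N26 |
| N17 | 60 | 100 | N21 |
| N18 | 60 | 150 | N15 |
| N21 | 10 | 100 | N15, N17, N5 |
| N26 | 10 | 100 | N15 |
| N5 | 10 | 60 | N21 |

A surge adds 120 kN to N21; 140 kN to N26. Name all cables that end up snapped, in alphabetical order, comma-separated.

N15, N17, N18, N21, N26

Round 1 — N21 at 130 > 100; N26 at 150 > 100. N21, N26 snap.
  N21 sheds 130 kN to N15, N17, N5: 43 each (1 lost).
    N15: 40+43 = 83 > 60
    N17: 60+43 = 103 > 100
    N5: 10+43 = 53 ≤ 60
  N26 sheds 150 kN to N15: 150 each.
    N15: 83+150 = 233 > 60
Round 2 — N15, N17 snap.
  N15 sheds 233 kN to N18: 233 each.
    N18: 60+233 = 293 > 150
  N17 sheds 103 kN: no online neighbours, lost.
Round 3 — N18 snaps.
  N18 sheds 293 kN: no online neighbours, lost.
No further breaks.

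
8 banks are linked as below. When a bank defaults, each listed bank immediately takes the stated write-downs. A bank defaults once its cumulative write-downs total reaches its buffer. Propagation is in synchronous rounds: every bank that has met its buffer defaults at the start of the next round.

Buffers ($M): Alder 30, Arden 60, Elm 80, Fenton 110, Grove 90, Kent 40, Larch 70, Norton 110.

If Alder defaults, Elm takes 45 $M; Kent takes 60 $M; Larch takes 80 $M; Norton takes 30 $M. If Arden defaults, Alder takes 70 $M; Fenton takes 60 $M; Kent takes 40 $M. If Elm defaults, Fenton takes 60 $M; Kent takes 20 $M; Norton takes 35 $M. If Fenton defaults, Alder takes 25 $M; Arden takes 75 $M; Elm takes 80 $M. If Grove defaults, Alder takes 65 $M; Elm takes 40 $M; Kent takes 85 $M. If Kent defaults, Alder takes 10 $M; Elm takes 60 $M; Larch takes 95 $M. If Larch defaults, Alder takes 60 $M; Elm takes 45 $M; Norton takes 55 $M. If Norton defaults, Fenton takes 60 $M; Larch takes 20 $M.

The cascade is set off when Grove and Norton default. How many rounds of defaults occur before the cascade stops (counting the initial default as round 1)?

Round 1 — Grove, Norton default (initial).
  Alder: +65 → 65 ≥ 30
  Elm: +40 → 40 < 80
  Fenton: +60 → 60 < 110
  Kent: +85 → 85 ≥ 40
  Larch: +20 → 20 < 70
Round 2 — Alder, Kent default.
  Elm: +45+60 → 145 ≥ 80
  Larch: +80+95 → 195 ≥ 70
Round 3 — Elm, Larch default.
  Fenton: +60 → 120 ≥ 110
Round 4 — Fenton defaults.
  Arden: +75 → 75 ≥ 60
Round 5 — Arden defaults.
No further defaults.

5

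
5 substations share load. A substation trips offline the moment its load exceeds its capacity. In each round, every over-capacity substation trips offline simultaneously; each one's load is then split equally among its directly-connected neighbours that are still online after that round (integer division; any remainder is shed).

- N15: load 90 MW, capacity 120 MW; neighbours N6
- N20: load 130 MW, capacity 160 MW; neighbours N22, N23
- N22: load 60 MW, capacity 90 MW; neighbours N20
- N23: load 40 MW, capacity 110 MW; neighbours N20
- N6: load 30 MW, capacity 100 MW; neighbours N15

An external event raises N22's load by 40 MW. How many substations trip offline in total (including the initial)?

3

Round 1 — N22 at 100 > 90. N22 trips offline.
  N22 sheds 100 MW to N20: 100 each.
    N20: 130+100 = 230 > 160
Round 2 — N20 trips offline.
  N20 sheds 230 MW to N23: 230 each.
    N23: 40+230 = 270 > 110
Round 3 — N23 trips offline.
  N23 sheds 270 MW: no online neighbours, lost.
No further trips.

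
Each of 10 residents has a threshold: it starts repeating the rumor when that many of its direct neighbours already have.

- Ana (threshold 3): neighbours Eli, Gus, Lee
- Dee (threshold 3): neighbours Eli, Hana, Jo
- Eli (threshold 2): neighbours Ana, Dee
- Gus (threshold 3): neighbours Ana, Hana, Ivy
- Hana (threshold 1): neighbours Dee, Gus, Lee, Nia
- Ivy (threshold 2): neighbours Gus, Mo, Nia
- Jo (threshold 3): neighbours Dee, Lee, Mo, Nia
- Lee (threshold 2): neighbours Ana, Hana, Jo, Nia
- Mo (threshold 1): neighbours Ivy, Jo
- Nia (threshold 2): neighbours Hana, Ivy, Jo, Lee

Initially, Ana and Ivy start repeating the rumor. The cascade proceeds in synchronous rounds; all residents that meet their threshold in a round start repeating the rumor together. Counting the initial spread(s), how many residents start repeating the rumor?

Round 1 — Ana, Ivy start repeating the rumor (initial).
Round 2 — checking thresholds:
  Eli: 1 of 2 neighbours < 2, below threshold.
  Gus: 2 of 3 neighbours < 3, below threshold.
  Lee: 1 of 4 neighbours < 2, below threshold.
  Mo: 1 of 2 neighbours ≥ 1, starts repeating the rumor.
  Nia: 1 of 4 neighbours < 2, below threshold.
Round 3 — no new spreads; cascade stops.

3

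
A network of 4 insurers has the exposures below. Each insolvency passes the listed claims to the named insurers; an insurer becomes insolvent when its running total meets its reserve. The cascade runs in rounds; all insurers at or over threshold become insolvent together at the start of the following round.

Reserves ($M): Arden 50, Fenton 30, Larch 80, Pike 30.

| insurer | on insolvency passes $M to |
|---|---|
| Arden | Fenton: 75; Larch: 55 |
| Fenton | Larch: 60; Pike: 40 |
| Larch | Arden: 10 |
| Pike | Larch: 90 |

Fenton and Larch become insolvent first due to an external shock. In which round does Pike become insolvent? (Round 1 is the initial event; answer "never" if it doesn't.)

2

Round 1 — Fenton, Larch become insolvent (initial).
  Arden: +10 → 10 < 50
  Pike: +40 → 40 ≥ 30
Round 2 — Pike becomes insolvent.
No further insolvencies.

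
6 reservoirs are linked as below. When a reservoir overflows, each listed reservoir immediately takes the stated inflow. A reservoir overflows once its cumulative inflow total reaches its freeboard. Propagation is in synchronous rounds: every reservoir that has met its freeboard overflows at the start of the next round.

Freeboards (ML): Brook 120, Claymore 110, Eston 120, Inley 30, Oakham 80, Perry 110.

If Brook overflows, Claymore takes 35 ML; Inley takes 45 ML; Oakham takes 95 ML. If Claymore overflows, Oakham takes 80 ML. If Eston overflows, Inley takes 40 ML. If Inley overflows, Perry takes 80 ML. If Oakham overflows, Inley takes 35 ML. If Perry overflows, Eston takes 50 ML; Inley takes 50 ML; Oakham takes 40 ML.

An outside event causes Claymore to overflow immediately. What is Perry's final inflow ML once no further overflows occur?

80

Round 1 — Claymore overflows (initial).
  Oakham: +80 → 80 ≥ 80
Round 2 — Oakham overflows.
  Inley: +35 → 35 ≥ 30
Round 3 — Inley overflows.
  Perry: +80 → 80 < 110
No further overflows.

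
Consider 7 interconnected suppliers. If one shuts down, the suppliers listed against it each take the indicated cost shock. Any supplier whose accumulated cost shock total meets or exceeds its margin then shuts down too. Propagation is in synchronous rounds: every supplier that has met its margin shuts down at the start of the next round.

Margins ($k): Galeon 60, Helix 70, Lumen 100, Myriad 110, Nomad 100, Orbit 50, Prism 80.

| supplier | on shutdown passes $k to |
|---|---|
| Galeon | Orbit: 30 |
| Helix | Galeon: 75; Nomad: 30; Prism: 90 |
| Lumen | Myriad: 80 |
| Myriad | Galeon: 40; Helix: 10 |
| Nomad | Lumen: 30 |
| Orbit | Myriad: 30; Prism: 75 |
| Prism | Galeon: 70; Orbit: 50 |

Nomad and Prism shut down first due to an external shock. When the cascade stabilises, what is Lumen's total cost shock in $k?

Round 1 — Nomad, Prism shut down (initial).
  Galeon: +70 → 70 ≥ 60
  Lumen: +30 → 30 < 100
  Orbit: +50 → 50 ≥ 50
Round 2 — Galeon, Orbit shut down.
  Myriad: +30 → 30 < 110
No further shutdowns.

30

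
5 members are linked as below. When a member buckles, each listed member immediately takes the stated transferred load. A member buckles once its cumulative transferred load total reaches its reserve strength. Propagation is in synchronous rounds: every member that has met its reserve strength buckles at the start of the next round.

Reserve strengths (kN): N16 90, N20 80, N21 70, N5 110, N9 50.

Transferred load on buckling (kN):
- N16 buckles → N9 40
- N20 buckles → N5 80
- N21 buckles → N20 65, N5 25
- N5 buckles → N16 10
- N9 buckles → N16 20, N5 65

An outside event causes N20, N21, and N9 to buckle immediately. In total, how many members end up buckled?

4

Round 1 — N20, N21, N9 buckle (initial).
  N16: +20 → 20 < 90
  N5: +80+25+65 → 170 ≥ 110
Round 2 — N5 buckles.
  N16: +10 → 30 < 90
No further bucklings.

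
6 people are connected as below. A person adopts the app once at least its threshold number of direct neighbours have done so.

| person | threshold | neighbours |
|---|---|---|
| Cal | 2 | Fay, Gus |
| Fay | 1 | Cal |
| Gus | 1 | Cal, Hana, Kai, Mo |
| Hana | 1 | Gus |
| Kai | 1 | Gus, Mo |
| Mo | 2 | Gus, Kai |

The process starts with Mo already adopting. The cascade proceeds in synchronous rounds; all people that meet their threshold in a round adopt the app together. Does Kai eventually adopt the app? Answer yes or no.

Round 1 — Mo adopts the app (initial).
Round 2 — checking thresholds:
  Gus: 1 of 4 neighbours ≥ 1, adopts the app.
  Kai: 1 of 2 neighbours ≥ 1, adopts the app.
Round 3 — checking thresholds:
  Cal: 1 of 2 neighbours < 2, below threshold.
  Hana: 1 of 1 neighbours ≥ 1, adopts the app.
Round 4 — no new adoptions; cascade stops.

yes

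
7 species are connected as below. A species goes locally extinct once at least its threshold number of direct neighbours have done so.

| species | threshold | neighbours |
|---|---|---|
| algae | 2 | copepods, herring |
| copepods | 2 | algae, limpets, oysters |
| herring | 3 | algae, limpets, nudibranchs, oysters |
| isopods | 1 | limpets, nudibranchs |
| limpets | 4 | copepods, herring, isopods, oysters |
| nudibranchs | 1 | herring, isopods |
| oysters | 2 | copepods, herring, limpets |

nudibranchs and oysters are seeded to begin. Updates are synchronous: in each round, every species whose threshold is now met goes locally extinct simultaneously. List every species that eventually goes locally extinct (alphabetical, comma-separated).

isopods, nudibranchs, oysters

Round 1 — nudibranchs, oysters go locally extinct (initial).
Round 2 — checking thresholds:
  copepods: 1 of 3 neighbours < 2, holds.
  herring: 2 of 4 neighbours < 3, holds.
  isopods: 1 of 2 neighbours ≥ 1, goes locally extinct.
  limpets: 1 of 4 neighbours < 4, holds.
Round 3 — no new extinctions; cascade stops.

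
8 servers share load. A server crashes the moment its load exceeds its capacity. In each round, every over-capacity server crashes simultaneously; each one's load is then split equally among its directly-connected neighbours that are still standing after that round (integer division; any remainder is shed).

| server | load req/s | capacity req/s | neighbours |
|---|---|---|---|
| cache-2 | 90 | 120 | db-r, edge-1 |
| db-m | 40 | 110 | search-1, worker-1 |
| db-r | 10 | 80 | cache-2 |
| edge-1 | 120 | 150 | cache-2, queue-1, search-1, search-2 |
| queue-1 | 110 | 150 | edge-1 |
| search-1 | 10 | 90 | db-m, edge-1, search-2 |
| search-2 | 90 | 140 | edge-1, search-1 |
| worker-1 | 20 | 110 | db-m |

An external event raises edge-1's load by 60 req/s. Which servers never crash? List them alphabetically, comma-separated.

Round 1 — edge-1 at 180 > 150. edge-1 crashes.
  edge-1 sheds 180 req/s to cache-2, queue-1, search-1, search-2: 45 each.
    cache-2: 90+45 = 135 > 120
    queue-1: 110+45 = 155 > 150
    search-1: 10+45 = 55 ≤ 90
    search-2: 90+45 = 135 ≤ 140
Round 2 — cache-2, queue-1 crash.
  cache-2 sheds 135 req/s to db-r: 135 each.
    db-r: 10+135 = 145 > 80
  queue-1 sheds 155 req/s: no online neighbours, lost.
Round 3 — db-r crashes.
  db-r sheds 145 req/s: no online neighbours, lost.
No further crashes.

db-m, search-1, search-2, worker-1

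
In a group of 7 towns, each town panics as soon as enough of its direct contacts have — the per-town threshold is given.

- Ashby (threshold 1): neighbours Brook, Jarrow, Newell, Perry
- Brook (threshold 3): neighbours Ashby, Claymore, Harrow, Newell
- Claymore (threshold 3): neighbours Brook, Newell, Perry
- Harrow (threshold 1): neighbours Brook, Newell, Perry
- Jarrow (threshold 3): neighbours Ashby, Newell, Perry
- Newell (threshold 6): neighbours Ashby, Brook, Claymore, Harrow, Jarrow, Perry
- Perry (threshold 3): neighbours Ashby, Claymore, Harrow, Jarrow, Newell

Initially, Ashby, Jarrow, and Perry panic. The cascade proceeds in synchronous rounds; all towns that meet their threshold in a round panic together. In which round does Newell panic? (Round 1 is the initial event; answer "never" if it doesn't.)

never

Round 1 — Ashby, Jarrow, Perry panic (initial).
Round 2 — checking thresholds:
  Brook: 1 of 4 neighbours < 3, holds.
  Claymore: 1 of 3 neighbours < 3, holds.
  Harrow: 1 of 3 neighbours ≥ 1, panics.
  Newell: 3 of 6 neighbours < 6, holds.
Round 3 — no new panics; cascade stops.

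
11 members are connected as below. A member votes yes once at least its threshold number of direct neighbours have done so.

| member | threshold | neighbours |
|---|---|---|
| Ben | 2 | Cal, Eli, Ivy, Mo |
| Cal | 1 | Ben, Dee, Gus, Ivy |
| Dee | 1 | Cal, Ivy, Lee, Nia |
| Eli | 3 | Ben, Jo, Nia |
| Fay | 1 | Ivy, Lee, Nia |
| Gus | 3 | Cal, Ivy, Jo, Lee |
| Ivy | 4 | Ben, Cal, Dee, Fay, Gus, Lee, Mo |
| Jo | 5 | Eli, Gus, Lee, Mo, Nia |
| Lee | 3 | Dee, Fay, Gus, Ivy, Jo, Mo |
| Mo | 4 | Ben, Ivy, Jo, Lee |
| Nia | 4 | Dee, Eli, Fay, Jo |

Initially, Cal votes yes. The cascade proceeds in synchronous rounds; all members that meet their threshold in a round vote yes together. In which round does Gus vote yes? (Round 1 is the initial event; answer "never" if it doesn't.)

never

Round 1 — Cal votes yes (initial).
Round 2 — checking thresholds:
  Ben: 1 of 4 neighbours < 2, not yet.
  Dee: 1 of 4 neighbours ≥ 1, votes yes.
  Gus: 1 of 4 neighbours < 3, not yet.
  Ivy: 1 of 7 neighbours < 4, not yet.
Round 3 — no new yes votes; cascade stops.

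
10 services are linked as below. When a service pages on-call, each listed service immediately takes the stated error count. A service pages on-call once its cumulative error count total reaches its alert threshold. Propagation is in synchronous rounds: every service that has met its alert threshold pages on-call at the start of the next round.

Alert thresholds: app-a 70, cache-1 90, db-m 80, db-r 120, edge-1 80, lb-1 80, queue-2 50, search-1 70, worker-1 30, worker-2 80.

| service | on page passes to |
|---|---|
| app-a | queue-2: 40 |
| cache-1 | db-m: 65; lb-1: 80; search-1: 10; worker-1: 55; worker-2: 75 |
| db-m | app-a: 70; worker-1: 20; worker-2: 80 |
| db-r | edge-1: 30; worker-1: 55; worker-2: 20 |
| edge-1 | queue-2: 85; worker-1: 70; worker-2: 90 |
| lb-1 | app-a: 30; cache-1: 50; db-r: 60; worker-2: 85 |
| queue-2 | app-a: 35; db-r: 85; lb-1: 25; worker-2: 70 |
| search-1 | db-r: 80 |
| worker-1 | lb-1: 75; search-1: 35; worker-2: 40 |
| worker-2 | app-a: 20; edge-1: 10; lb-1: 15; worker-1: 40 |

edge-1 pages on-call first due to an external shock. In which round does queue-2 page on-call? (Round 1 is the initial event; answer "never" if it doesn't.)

2

Round 1 — edge-1 pages on-call (initial).
  queue-2: +85 → 85 ≥ 50
  worker-1: +70 → 70 ≥ 30
  worker-2: +90 → 90 ≥ 80
Round 2 — queue-2, worker-1, worker-2 page on-call.
  app-a: +35+20 → 55 < 70
  db-r: +85 → 85 < 120
  lb-1: +25+75+15 → 115 ≥ 80
  search-1: +35 → 35 < 70
Round 3 — lb-1 pages on-call.
  app-a: +30 → 85 ≥ 70
  cache-1: +50 → 50 < 90
  db-r: +60 → 145 ≥ 120
Round 4 — app-a, db-r page on-call.
No further pages.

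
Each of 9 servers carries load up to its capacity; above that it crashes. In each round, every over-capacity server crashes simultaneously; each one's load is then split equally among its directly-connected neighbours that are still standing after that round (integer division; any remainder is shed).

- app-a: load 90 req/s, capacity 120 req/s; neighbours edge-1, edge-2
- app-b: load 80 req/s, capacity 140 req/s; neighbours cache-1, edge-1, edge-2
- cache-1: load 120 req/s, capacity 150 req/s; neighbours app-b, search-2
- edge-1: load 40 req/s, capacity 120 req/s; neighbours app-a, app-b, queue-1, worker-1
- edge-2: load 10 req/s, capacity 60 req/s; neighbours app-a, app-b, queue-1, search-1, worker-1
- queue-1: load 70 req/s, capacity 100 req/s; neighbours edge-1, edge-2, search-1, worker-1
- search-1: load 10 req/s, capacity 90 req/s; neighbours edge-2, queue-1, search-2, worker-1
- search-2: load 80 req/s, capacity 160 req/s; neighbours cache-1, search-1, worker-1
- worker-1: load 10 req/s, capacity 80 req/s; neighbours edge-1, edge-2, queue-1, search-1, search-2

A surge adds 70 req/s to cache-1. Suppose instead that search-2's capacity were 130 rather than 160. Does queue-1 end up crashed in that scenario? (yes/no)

With search-2's capacity at 130:
Round 1 — cache-1 at 190 > 150. cache-1 crashes.
  cache-1 sheds 190 req/s to app-b, search-2: 95 each.
    app-b: 80+95 = 175 > 140
    search-2: 80+95 = 175 > 130
Round 2 — app-b, search-2 crash.
  app-b sheds 175 req/s to edge-1, edge-2: 87 each (1 lost).
    edge-1: 40+87 = 127 > 120
    edge-2: 10+87 = 97 > 60
  search-2 sheds 175 req/s to search-1, worker-1: 87 each (1 lost).
    search-1: 10+87 = 97 > 90
    worker-1: 10+87 = 97 > 80
Round 3 — edge-1, edge-2, search-1, worker-1 crash.
  edge-1 sheds 127 req/s to app-a, queue-1: 63 each (1 lost).
    app-a: 90+63 = 153 > 120
    queue-1: 70+63 = 133 > 100
  edge-2 sheds 97 req/s to app-a, queue-1: 48 each (1 lost).
    app-a: 153+48 = 201 > 120
    queue-1: 133+48 = 181 > 100
  search-1 sheds 97 req/s to queue-1: 97 each.
    queue-1: 181+97 = 278 > 100
  worker-1 sheds 97 req/s to queue-1: 97 each.
    queue-1: 278+97 = 375 > 100
Round 4 — app-a, queue-1 crash.
  app-a sheds 201 req/s: no online neighbours, lost.
  queue-1 sheds 375 req/s: no online neighbours, lost.
No further crashes.

yes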